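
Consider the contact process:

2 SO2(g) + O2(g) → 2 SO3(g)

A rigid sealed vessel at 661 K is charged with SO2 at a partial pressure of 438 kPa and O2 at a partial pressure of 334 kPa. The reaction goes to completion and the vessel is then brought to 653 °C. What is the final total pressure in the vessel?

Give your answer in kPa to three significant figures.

With V and T fixed, P_i ∝ n_i, so the mole ratios apply directly to partial pressures at 661 K.
P(O2) required for 438 kPa of SO2 = (1/2) × 438 = 219.0 kPa; available 334 kPa, so SO2 is limiting.
P(O2) remaining = 334 − (1/2) × 438 = 115.0 kPa
P(gaseous products) = (2)/2 × 438 = 438.0 kPa
P_total at 661 K = 115.0 + 438.0 = 553.0 kPa
Scaling to 653 °C: P = 553.0 × 926.15/661 = 774.8 kPa

775 kPa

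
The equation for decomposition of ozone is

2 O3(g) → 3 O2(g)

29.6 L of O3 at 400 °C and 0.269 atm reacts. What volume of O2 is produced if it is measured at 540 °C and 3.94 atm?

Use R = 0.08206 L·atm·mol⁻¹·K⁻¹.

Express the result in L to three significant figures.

n(O3) = PV/RT = (0.269 × 29.6) / (0.08206 × 673.15) = 0.1441 mol
n(O2) = (3/2) × 0.1441 = 0.2162 mol
V = nRT/P = 0.2162 × 0.08206 × 813.15 / 3.94 = 3.662 L

3.66 L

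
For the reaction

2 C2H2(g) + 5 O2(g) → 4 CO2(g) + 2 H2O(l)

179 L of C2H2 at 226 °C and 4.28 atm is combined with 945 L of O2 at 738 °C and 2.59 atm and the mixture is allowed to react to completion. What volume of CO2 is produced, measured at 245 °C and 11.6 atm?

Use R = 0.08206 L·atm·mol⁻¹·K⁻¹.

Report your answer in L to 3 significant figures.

n(C2H2) = PV/RT = (4.28 × 179) / (0.08206 × 499.15) = 18.70 mol
n(O2) = PV/RT = (2.59 × 945) / (0.08206 × 1011.15) = 29.50 mol
For 18.70 mol C2H2, stoichiometry requires (5/2) × 18.70 = 46.75 mol O2; 29.50 mol is available, so O2 is limiting.
n(CO2) = (4/5) × 29.50 = 23.60 mol
V(CO2) = nRT/P = 23.60 × 0.08206 × 518.15 / 11.6 = 86.50 L

86.5 L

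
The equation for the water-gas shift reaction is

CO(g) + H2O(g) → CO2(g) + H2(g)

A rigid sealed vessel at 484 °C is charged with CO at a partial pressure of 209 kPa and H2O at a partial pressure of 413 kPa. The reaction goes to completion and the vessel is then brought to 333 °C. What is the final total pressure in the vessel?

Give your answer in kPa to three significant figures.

498 kPa

With V and T fixed, P_i ∝ n_i, so the mole ratios apply directly to partial pressures at 484 °C.
P(H2O) required for 209 kPa of CO = (1/1) × 209 = 209.0 kPa; available 413 kPa, so CO is limiting.
P(H2O) remaining = 413 − (1/1) × 209 = 204.0 kPa
P(gaseous products) = (1+1)/1 × 209 = 418.0 kPa
P_total at 484 °C = 204.0 + 418.0 = 622.0 kPa
Scaling to 333 °C: P = 622.0 × 606.15/757.15 = 498.0 kPa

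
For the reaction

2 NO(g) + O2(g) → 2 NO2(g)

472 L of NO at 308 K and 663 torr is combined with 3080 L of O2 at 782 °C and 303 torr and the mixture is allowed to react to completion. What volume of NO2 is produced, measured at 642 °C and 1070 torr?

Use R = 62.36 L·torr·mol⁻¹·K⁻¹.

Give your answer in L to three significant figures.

869 L

n(NO) = PV/RT = (663 × 472) / (62.36 × 308) = 16.29 mol
n(O2) = PV/RT = (303 × 3080) / (62.36 × 1055.15) = 14.18 mol
For 16.29 mol NO, stoichiometry requires (1/2) × 16.29 = 8.145 mol O2; 14.18 mol is available, so NO is limiting.
n(NO2) = (2/2) × 16.29 = 16.29 mol
V(NO2) = nRT/P = 16.29 × 62.36 × 915.15 / 1070 = 868.8 L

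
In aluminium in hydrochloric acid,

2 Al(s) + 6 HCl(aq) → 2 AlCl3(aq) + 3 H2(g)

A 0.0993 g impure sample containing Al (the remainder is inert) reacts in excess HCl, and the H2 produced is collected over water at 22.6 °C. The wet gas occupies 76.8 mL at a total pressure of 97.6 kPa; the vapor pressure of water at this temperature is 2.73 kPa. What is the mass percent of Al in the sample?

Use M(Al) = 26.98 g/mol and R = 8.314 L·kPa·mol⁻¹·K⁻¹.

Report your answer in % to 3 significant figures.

53.7 %

P(H2) = 97.6 − 2.73 = 94.87 kPa
n(H2) = PV/RT = (94.87 × 0.07680) / (8.314 × 295.75) = 0.002963 mol
n(Al) = (2/3) × 0.002963 = 0.001975 mol
m(Al) = 0.001975 × 26.98 = 0.05329 g
%Al = 0.05329 / 0.0993 × 100 = 53.67%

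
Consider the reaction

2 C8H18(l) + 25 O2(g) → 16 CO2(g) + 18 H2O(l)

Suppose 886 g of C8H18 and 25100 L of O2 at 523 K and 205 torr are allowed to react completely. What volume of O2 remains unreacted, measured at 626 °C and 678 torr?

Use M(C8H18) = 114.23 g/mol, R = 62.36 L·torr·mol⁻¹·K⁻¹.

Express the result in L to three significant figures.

n(C8H18) = 886 / 114.23 = 7.756 mol
n(O2) = PV/RT = (205 × 25100) / (62.36 × 523) = 157.8 mol
For 7.756 mol C8H18, stoichiometry requires (25/2) × 7.756 = 96.95 mol O2; 157.8 mol is available, so C8H18 is limiting.
n(O2) consumed = (25/2) × 7.756 = 96.95 mol; remaining = 157.8 − 96.95 = 60.85 mol
V(O2) = nRT/P = 60.85 × 62.36 × 899.15 / 678 = 5032 L

5030 L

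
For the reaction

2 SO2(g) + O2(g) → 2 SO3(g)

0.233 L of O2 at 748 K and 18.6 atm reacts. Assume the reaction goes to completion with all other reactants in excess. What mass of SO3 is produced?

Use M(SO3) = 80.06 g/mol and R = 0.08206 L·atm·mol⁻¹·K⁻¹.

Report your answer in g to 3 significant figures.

11.3 g

n(O2) = PV/RT = (18.6 × 0.233) / (0.08206 × 748) = 0.07061 mol
n(SO3) = (2/1) × 0.07061 = 0.1412 mol
m(SO3) = 0.1412 × 80.06 = 11.30 g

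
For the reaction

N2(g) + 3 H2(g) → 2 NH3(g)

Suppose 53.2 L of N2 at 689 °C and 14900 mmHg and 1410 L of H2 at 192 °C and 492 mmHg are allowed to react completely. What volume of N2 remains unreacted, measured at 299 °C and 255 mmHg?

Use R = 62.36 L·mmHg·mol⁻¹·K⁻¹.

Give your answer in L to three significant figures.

733 L

n(N2) = PV/RT = (14900 × 53.2) / (62.36 × 962.15) = 13.21 mol
n(H2) = PV/RT = (492 × 1410) / (62.36 × 465.15) = 23.92 mol
For 13.21 mol N2, stoichiometry requires (3/1) × 13.21 = 39.63 mol H2; 23.92 mol is available, so H2 is limiting.
n(N2) consumed = (1/3) × 23.92 = 7.973 mol; remaining = 13.21 − 7.973 = 5.237 mol
V(N2) = nRT/P = 5.237 × 62.36 × 572.15 / 255 = 732.8 L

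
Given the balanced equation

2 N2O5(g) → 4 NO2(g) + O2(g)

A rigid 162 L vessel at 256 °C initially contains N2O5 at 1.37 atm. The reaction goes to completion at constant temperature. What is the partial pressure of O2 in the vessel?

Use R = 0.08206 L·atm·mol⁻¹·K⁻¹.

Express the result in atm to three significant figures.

0.685 atm

n(N2O5)₀ = PV/RT = (1.37 × 162) / (0.08206 × 529.15) = 5.111 mol
n(O2) = (1/2) × 5.111 = 2.555 mol
P(O2) = nRT/V = 2.555 × 0.08206 × 529.15 / 162 = 0.6848 atm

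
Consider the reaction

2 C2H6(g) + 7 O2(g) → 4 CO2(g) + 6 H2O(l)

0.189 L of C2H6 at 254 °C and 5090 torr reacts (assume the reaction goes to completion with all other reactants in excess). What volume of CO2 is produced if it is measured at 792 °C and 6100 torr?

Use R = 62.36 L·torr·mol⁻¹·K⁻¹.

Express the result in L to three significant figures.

0.637 L

n(C2H6) = PV/RT = (5090 × 0.189) / (62.36 × 527.15) = 0.02926 mol
n(CO2) = (4/2) × 0.02926 = 0.05852 mol
V = nRT/P = 0.05852 × 62.36 × 1065.15 / 6100 = 0.6372 L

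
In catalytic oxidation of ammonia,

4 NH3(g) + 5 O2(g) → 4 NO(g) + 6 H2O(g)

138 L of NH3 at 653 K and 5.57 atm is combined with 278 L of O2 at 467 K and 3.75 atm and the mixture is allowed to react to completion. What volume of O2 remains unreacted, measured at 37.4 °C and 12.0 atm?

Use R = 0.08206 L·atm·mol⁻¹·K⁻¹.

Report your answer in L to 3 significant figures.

n(NH3) = PV/RT = (5.57 × 138) / (0.08206 × 653) = 14.34 mol
n(O2) = PV/RT = (3.75 × 278) / (0.08206 × 467) = 27.20 mol
For 14.34 mol NH3, stoichiometry requires (5/4) × 14.34 = 17.93 mol O2; 27.20 mol is available, so NH3 is limiting.
n(O2) consumed = (5/4) × 14.34 = 17.93 mol; remaining = 27.20 − 17.93 = 9.270 mol
V(O2) = nRT/P = 9.270 × 0.08206 × 310.55 / 12.0 = 19.69 L

19.7 L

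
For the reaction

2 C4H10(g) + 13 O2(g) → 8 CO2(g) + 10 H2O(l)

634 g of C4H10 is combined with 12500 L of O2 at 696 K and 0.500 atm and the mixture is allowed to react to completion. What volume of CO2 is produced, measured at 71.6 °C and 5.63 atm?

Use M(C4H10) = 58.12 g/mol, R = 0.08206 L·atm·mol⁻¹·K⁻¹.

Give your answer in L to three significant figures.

n(C4H10) = 634 / 58.12 = 10.91 mol
n(O2) = PV/RT = (0.500 × 12500) / (0.08206 × 696) = 109.4 mol
For 10.91 mol C4H10, stoichiometry requires (13/2) × 10.91 = 70.92 mol O2; 109.4 mol is available, so C4H10 is limiting.
n(CO2) = (8/2) × 10.91 = 43.64 mol
V(CO2) = nRT/P = 43.64 × 0.08206 × 344.75 / 5.63 = 219.3 L

219 L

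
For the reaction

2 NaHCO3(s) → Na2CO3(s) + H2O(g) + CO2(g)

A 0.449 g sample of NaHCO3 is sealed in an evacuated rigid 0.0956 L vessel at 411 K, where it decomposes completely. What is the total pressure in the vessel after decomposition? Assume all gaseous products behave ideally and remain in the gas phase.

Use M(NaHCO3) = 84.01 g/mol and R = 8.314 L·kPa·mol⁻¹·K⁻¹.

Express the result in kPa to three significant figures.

191 kPa

n(NaHCO3) = 0.449 / 84.01 = 0.005345 mol
n(gas produced) = (2/2) × 0.005345 = 0.005345 mol
P = nRT/V = 0.005345 × 8.314 × 411 / 0.0956 = 191.0 kPa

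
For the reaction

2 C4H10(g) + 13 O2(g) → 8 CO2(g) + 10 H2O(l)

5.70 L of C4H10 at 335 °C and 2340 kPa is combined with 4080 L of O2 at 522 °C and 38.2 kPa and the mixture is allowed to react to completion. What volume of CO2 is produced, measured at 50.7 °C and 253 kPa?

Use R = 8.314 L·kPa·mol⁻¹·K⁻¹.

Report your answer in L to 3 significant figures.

n(C4H10) = PV/RT = (2340 × 5.70) / (8.314 × 608.15) = 2.638 mol
n(O2) = PV/RT = (38.2 × 4080) / (8.314 × 795.15) = 23.58 mol
For 2.638 mol C4H10, stoichiometry requires (13/2) × 2.638 = 17.15 mol O2; 23.58 mol is available, so C4H10 is limiting.
n(CO2) = (8/2) × 2.638 = 10.55 mol
V(CO2) = nRT/P = 10.55 × 8.314 × 323.85 / 253 = 112.3 L

112 L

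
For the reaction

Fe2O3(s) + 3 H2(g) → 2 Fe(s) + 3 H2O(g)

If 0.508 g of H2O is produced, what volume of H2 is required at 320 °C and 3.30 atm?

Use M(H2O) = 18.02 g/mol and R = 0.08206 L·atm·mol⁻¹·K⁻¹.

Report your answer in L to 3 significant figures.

n(H2O) = 0.5080 / 18.02 = 0.02819 mol
n(H2) = (3/3) × 0.02819 = 0.02819 mol
V = nRT/P = 0.02819 × 0.08206 × 593.15 / 3.30 = 0.4158 L

0.416 L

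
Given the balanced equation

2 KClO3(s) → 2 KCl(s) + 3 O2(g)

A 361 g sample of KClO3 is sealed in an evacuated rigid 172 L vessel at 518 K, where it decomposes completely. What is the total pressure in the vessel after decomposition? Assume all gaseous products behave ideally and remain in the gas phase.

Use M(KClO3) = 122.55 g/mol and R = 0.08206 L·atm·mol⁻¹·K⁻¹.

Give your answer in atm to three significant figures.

1.09 atm

n(KClO3) = 361 / 122.55 = 2.946 mol
n(gas produced) = (3/2) × 2.946 = 4.419 mol
P = nRT/V = 4.419 × 0.08206 × 518 / 172 = 1.092 atm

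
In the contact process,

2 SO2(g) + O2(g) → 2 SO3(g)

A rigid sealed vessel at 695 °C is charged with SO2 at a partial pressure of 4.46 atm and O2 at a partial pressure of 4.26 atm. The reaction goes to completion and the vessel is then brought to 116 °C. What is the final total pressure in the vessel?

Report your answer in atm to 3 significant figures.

With V and T fixed, P_i ∝ n_i, so the mole ratios apply directly to partial pressures at 695 °C.
P(O2) required for 4.46 atm of SO2 = (1/2) × 4.46 = 2.230 atm; available 4.26 atm, so SO2 is limiting.
P(O2) remaining = 4.26 − (1/2) × 4.46 = 2.030 atm
P(gaseous products) = (2)/2 × 4.46 = 4.460 atm
P_total at 695 °C = 2.030 + 4.460 = 6.490 atm
Scaling to 116 °C: P = 6.490 × 389.15/968.15 = 2.609 atm

2.61 atm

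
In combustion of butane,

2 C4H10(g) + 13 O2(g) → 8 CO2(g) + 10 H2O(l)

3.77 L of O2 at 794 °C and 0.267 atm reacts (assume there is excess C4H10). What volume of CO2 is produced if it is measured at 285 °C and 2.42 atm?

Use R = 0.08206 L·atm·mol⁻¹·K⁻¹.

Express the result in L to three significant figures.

0.134 L

n(O2) = PV/RT = (0.267 × 3.77) / (0.08206 × 1067.15) = 0.01149 mol
n(CO2) = (8/13) × 0.01149 = 0.007071 mol
V = nRT/P = 0.007071 × 0.08206 × 558.15 / 2.42 = 0.1338 L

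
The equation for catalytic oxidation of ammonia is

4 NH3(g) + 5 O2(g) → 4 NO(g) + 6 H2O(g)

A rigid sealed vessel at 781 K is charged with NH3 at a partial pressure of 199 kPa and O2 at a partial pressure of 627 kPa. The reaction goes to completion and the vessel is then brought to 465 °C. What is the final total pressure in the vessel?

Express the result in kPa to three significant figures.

At constant V, partial pressures at 781 K are proportional to moles, so apply stoichiometry directly to pressures.
P(O2) required for 199 kPa of NH3 = (5/4) × 199 = 248.8 kPa; available 627 kPa, so NH3 is limiting.
P(O2) remaining = 627 − (5/4) × 199 = 378.2 kPa
P(gaseous products) = (4+6)/4 × 199 = 497.5 kPa
P_total at 781 K = 378.2 + 497.5 = 875.7 kPa
Scaling to 465 °C: P = 875.7 × 738.15/781 = 827.7 kPa

828 kPa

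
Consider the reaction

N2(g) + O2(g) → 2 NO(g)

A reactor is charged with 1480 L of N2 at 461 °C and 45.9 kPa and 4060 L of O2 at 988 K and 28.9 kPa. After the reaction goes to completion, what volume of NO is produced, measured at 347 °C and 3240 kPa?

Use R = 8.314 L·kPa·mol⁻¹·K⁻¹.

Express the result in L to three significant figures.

n(N2) = PV/RT = (45.9 × 1480) / (8.314 × 734.15) = 11.13 mol
n(O2) = PV/RT = (28.9 × 4060) / (8.314 × 988) = 14.28 mol
For 11.13 mol N2, stoichiometry requires (1/1) × 11.13 = 11.13 mol O2; 14.28 mol is available, so N2 is limiting.
n(NO) = (2/1) × 11.13 = 22.26 mol
V(NO) = nRT/P = 22.26 × 8.314 × 620.15 / 3240 = 35.42 L

35.4 L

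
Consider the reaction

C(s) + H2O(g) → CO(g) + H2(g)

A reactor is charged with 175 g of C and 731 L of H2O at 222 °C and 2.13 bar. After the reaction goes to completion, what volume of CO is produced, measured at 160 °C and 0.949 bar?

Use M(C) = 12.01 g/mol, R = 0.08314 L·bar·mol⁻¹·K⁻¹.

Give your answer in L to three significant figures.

553 L

n(C) = 175 / 12.01 = 14.57 mol
n(H2O) = PV/RT = (2.13 × 731) / (0.08314 × 495.15) = 37.82 mol
For 14.57 mol C, stoichiometry requires (1/1) × 14.57 = 14.57 mol H2O; 37.82 mol is available, so C is limiting.
n(CO) = (1/1) × 14.57 = 14.57 mol
V(CO) = nRT/P = 14.57 × 0.08314 × 433.15 / 0.949 = 552.9 L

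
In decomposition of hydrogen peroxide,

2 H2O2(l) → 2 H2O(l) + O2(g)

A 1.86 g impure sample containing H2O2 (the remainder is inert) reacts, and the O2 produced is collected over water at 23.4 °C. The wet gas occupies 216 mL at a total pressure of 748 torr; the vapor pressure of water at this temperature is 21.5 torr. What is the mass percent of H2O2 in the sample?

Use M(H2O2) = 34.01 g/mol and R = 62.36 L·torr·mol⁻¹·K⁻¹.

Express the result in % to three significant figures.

P(O2) = 748 − 21.5 = 726.5 torr
n(O2) = PV/RT = (726.5 × 0.2160) / (62.36 × 296.55) = 0.008486 mol
n(H2O2) = (2/1) × 0.008486 = 0.01697 mol
m(H2O2) = 0.01697 × 34.01 = 0.5771 g
%H2O2 = 0.5771 / 1.86 × 100 = 31.03%

31.0 %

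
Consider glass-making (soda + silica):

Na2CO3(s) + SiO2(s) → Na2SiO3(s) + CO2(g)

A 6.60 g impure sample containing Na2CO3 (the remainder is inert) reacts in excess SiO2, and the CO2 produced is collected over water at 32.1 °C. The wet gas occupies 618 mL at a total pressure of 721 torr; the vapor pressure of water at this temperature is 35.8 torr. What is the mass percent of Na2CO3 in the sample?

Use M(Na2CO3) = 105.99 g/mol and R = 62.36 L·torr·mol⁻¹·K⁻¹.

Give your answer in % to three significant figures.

35.7 %

P(CO2) = 721 − 35.8 = 685.2 torr
n(CO2) = PV/RT = (685.2 × 0.6180) / (62.36 × 305.25) = 0.02225 mol
n(Na2CO3) = (1/1) × 0.02225 = 0.02225 mol
m(Na2CO3) = 0.02225 × 105.99 = 2.358 g
%Na2CO3 = 2.358 / 6.60 × 100 = 35.73%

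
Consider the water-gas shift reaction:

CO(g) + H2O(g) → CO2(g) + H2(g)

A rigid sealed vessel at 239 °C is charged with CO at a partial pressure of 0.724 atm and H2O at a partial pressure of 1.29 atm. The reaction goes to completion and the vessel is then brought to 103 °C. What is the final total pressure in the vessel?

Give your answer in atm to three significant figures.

Because the vessel is rigid and T is held at 239 °C, work the stoichiometry in partial pressures (P_i = n_iRT/V).
P(H2O) required for 0.724 atm of CO = (1/1) × 0.724 = 0.7240 atm; available 1.29 atm, so CO is limiting.
P(H2O) remaining = 1.29 − (1/1) × 0.724 = 0.5660 atm
P(gaseous products) = (1+1)/1 × 0.724 = 1.448 atm
P_total at 239 °C = 0.5660 + 1.448 = 2.014 atm
Scaling to 103 °C: P = 2.014 × 376.15/512.15 = 1.479 atm

1.48 atm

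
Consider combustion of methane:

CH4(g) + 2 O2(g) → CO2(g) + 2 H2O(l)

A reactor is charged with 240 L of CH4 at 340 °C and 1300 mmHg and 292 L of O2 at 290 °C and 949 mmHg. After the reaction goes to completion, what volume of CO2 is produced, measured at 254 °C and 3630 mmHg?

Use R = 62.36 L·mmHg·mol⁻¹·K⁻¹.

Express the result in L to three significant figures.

n(CH4) = PV/RT = (1300 × 240) / (62.36 × 613.15) = 8.160 mol
n(O2) = PV/RT = (949 × 292) / (62.36 × 563.15) = 7.891 mol
For 8.160 mol CH4, stoichiometry requires (2/1) × 8.160 = 16.32 mol O2; 7.891 mol is available, so O2 is limiting.
n(CO2) = (1/2) × 7.891 = 3.946 mol
V(CO2) = nRT/P = 3.946 × 62.36 × 527.15 / 3630 = 35.73 L

35.7 L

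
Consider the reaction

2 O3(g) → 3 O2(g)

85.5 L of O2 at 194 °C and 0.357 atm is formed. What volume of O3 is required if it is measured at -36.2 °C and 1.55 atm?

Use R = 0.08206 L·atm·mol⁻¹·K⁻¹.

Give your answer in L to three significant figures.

n(O2) = PV/RT = (0.357 × 85.5) / (0.08206 × 467.15) = 0.7962 mol
n(O3) = (2/3) × 0.7962 = 0.5308 mol
V = nRT/P = 0.5308 × 0.08206 × 236.95 / 1.55 = 6.659 L

6.66 L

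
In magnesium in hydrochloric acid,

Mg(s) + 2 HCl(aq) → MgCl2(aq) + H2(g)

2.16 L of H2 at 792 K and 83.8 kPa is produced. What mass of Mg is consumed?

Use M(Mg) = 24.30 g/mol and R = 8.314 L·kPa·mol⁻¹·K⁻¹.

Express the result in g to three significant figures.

n(H2) = PV/RT = (83.8 × 2.16) / (8.314 × 792) = 0.02749 mol
n(Mg) = (1/1) × 0.02749 = 0.02749 mol
m(Mg) = 0.02749 × 24.30 = 0.6680 g

0.668 g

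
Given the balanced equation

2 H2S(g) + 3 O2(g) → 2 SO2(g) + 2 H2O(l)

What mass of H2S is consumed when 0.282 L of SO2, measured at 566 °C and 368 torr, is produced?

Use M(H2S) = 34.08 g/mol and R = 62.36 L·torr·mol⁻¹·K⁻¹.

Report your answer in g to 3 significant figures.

n(SO2) = PV/RT = (368 × 0.282) / (62.36 × 839.15) = 0.001983 mol
n(H2S) = (2/2) × 0.001983 = 0.001983 mol
m(H2S) = 0.001983 × 34.08 = 0.06758 g

0.0676 g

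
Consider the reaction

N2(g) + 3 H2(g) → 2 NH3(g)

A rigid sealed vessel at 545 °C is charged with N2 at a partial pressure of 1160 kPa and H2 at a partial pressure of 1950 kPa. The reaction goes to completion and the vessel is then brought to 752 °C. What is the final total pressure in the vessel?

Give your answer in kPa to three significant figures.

2270 kPa

Because the vessel is rigid and T is held at 545 °C, work the stoichiometry in partial pressures (P_i = n_iRT/V).
P(H2) required for 1160 kPa of N2 = (3/1) × 1160 = 3480 kPa; available 1950 kPa, so H2 is limiting.
P(N2) remaining = 1160 − (1/3) × 1950 = 510.0 kPa
P(gaseous products) = (2)/3 × 1950 = 1300 kPa
P_total at 545 °C = 510.0 + 1300 = 1810 kPa
Scaling to 752 °C: P = 1810 × 1025.15/818.15 = 2268 kPa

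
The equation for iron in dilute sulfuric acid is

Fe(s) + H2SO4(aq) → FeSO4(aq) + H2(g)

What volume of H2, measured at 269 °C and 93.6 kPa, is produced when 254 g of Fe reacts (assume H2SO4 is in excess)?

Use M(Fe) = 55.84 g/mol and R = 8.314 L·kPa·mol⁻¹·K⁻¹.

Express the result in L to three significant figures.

n(Fe) = 254.0 / 55.84 = 4.549 mol
n(H2) = (1/1) × 4.549 = 4.549 mol
V = nRT/P = 4.549 × 8.314 × 542.15 / 93.6 = 219.1 L

219 L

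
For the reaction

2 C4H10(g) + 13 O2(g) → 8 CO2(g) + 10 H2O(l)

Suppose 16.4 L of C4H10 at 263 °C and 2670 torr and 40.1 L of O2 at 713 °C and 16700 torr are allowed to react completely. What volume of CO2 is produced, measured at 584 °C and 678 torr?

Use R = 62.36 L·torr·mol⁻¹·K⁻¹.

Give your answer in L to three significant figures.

n(C4H10) = PV/RT = (2670 × 16.4) / (62.36 × 536.15) = 1.310 mol
n(O2) = PV/RT = (16700 × 40.1) / (62.36 × 986.15) = 10.89 mol
For 1.310 mol C4H10, stoichiometry requires (13/2) × 1.310 = 8.515 mol O2; 10.89 mol is available, so C4H10 is limiting.
n(CO2) = (8/2) × 1.310 = 5.240 mol
V(CO2) = nRT/P = 5.240 × 62.36 × 857.15 / 678 = 413.1 L

413 L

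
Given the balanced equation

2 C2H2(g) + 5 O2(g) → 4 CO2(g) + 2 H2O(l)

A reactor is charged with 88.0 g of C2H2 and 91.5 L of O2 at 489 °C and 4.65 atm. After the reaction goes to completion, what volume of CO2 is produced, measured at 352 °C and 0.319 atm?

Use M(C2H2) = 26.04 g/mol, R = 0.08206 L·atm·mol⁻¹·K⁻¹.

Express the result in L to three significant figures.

875 L

n(C2H2) = 88.0 / 26.04 = 3.379 mol
n(O2) = PV/RT = (4.65 × 91.5) / (0.08206 × 762.15) = 6.803 mol
For 3.379 mol C2H2, stoichiometry requires (5/2) × 3.379 = 8.447 mol O2; 6.803 mol is available, so O2 is limiting.
n(CO2) = (4/5) × 6.803 = 5.442 mol
V(CO2) = nRT/P = 5.442 × 0.08206 × 625.15 / 0.319 = 875.2 L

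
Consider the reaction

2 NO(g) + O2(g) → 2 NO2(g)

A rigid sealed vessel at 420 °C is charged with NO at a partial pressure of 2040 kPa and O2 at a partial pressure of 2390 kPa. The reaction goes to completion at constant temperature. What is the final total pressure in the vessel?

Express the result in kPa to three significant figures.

At constant V, partial pressures at 420 °C are proportional to moles, so apply stoichiometry directly to pressures.
P(O2) required for 2040 kPa of NO = (1/2) × 2040 = 1020 kPa; available 2390 kPa, so NO is limiting.
P(O2) remaining = 2390 − (1/2) × 2040 = 1370 kPa
P(gaseous products) = (2)/2 × 2040 = 2040 kPa
P_total at 420 °C = 1370 + 2040 = 3410 kPa

3410 kPa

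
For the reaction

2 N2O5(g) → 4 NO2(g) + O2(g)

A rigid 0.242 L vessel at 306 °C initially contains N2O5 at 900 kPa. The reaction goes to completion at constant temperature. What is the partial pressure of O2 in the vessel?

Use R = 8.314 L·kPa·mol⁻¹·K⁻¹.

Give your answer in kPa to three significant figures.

n(N2O5)₀ = PV/RT = (900 × 0.242) / (8.314 × 579.15) = 0.04523 mol
n(O2) = (1/2) × 0.04523 = 0.02261 mol
P(O2) = nRT/V = 0.02261 × 8.314 × 579.15 / 0.242 = 449.9 kPa

450 kPa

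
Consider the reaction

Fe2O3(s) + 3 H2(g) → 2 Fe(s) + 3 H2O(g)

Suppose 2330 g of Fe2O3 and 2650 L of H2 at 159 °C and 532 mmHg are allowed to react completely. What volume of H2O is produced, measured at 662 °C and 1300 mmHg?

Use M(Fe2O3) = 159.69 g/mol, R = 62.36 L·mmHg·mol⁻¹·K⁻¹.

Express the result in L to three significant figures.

1960 L

n(Fe2O3) = 2330 / 159.69 = 14.59 mol
n(H2) = PV/RT = (532 × 2650) / (62.36 × 432.15) = 52.31 mol
For 14.59 mol Fe2O3, stoichiometry requires (3/1) × 14.59 = 43.77 mol H2; 52.31 mol is available, so Fe2O3 is limiting.
n(H2O) = (3/1) × 14.59 = 43.77 mol
V(H2O) = nRT/P = 43.77 × 62.36 × 935.15 / 1300 = 1963 L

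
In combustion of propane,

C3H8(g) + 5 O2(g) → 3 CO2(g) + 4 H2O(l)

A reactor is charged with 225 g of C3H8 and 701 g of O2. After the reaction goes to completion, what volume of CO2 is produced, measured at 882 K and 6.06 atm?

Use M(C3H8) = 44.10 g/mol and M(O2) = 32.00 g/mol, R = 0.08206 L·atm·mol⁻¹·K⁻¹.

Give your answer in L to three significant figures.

n(C3H8) = 225 / 44.10 = 5.102 mol
n(O2) = 701 / 32.00 = 21.91 mol
For 5.102 mol C3H8, stoichiometry requires (5/1) × 5.102 = 25.51 mol O2; 21.91 mol is available, so O2 is limiting.
n(CO2) = (3/5) × 21.91 = 13.15 mol
V(CO2) = nRT/P = 13.15 × 0.08206 × 882 / 6.06 = 157.1 L

157 L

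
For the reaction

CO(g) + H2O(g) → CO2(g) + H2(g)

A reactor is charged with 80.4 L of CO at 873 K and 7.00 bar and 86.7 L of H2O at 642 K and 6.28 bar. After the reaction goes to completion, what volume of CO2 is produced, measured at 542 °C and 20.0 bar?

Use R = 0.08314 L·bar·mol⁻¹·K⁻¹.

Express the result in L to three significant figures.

n(CO) = PV/RT = (7.00 × 80.4) / (0.08314 × 873) = 7.754 mol
n(H2O) = PV/RT = (6.28 × 86.7) / (0.08314 × 642) = 10.20 mol
For 7.754 mol CO, stoichiometry requires (1/1) × 7.754 = 7.754 mol H2O; 10.20 mol is available, so CO is limiting.
n(CO2) = (1/1) × 7.754 = 7.754 mol
V(CO2) = nRT/P = 7.754 × 0.08314 × 815.15 / 20.0 = 26.28 L

26.3 L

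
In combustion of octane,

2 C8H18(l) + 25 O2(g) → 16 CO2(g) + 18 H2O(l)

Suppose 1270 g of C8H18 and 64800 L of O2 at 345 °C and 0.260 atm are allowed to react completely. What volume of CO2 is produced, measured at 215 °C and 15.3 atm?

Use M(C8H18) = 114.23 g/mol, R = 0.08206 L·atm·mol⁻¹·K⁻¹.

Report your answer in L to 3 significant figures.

n(C8H18) = 1270 / 114.23 = 11.12 mol
n(O2) = PV/RT = (0.260 × 64800) / (0.08206 × 618.15) = 332.1 mol
For 11.12 mol C8H18, stoichiometry requires (25/2) × 11.12 = 139.0 mol O2; 332.1 mol is available, so C8H18 is limiting.
n(CO2) = (16/2) × 11.12 = 88.96 mol
V(CO2) = nRT/P = 88.96 × 0.08206 × 488.15 / 15.3 = 232.9 L

233 L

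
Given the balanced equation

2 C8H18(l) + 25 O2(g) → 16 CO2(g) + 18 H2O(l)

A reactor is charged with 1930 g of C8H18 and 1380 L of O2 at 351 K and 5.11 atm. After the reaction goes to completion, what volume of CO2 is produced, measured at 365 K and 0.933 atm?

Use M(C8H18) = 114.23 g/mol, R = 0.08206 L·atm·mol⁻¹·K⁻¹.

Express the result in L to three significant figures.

n(C8H18) = 1930 / 114.23 = 16.90 mol
n(O2) = PV/RT = (5.11 × 1380) / (0.08206 × 351) = 244.8 mol
For 16.90 mol C8H18, stoichiometry requires (25/2) × 16.90 = 211.2 mol O2; 244.8 mol is available, so C8H18 is limiting.
n(CO2) = (16/2) × 16.90 = 135.2 mol
V(CO2) = nRT/P = 135.2 × 0.08206 × 365 / 0.933 = 4340 L

4340 L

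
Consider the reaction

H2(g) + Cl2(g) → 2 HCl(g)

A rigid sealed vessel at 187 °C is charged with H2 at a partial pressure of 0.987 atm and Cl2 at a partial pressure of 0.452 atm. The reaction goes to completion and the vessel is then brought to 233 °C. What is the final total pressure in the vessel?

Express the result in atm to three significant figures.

At constant V, partial pressures at 187 °C are proportional to moles, so apply stoichiometry directly to pressures.
P(Cl2) required for 0.987 atm of H2 = (1/1) × 0.987 = 0.9870 atm; available 0.452 atm, so Cl2 is limiting.
P(H2) remaining = 0.987 − (1/1) × 0.452 = 0.5350 atm
P(gaseous products) = (2)/1 × 0.452 = 0.9040 atm
P_total at 187 °C = 0.5350 + 0.9040 = 1.439 atm
Scaling to 233 °C: P = 1.439 × 506.15/460.15 = 1.583 atm

1.58 atm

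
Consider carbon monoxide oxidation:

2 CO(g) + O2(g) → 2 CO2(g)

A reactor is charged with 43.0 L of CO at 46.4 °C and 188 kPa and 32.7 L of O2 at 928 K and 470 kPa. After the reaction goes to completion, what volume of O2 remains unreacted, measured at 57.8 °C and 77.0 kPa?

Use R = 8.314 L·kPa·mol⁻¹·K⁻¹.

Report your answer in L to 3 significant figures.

n(CO) = PV/RT = (188 × 43.0) / (8.314 × 319.55) = 3.043 mol
n(O2) = PV/RT = (470 × 32.7) / (8.314 × 928) = 1.992 mol
For 3.043 mol CO, stoichiometry requires (1/2) × 3.043 = 1.522 mol O2; 1.992 mol is available, so CO is limiting.
n(O2) consumed = (1/2) × 3.043 = 1.522 mol; remaining = 1.992 − 1.522 = 0.4700 mol
V(O2) = nRT/P = 0.4700 × 8.314 × 330.95 / 77.0 = 16.79 L

16.8 L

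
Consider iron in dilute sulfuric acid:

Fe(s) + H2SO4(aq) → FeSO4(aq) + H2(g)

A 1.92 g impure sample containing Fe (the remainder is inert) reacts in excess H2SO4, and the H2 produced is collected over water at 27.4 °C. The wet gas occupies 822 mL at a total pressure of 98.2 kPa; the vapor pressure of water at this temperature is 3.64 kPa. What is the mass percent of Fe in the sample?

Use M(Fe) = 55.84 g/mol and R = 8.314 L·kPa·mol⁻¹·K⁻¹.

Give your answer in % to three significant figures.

P(H2) = 98.2 − 3.64 = 94.56 kPa
n(H2) = PV/RT = (94.56 × 0.8220) / (8.314 × 300.55) = 0.03111 mol
n(Fe) = (1/1) × 0.03111 = 0.03111 mol
m(Fe) = 0.03111 × 55.84 = 1.737 g
%Fe = 1.737 / 1.92 × 100 = 90.47%

90.5 %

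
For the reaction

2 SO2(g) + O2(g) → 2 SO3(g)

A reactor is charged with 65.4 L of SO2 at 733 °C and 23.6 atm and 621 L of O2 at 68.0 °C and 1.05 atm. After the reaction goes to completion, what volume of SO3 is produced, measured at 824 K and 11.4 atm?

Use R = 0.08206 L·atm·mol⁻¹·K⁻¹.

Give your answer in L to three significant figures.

n(SO2) = PV/RT = (23.6 × 65.4) / (0.08206 × 1006.15) = 18.69 mol
n(O2) = PV/RT = (1.05 × 621) / (0.08206 × 341.15) = 23.29 mol
For 18.69 mol SO2, stoichiometry requires (1/2) × 18.69 = 9.345 mol O2; 23.29 mol is available, so SO2 is limiting.
n(SO3) = (2/2) × 18.69 = 18.69 mol
V(SO3) = nRT/P = 18.69 × 0.08206 × 824 / 11.4 = 110.9 L

111 L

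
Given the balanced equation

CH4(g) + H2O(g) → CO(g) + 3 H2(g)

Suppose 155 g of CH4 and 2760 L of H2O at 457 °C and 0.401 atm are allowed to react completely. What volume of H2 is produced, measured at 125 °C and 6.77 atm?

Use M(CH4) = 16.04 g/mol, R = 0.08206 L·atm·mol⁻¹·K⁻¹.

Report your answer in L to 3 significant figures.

140 L

n(CH4) = 155 / 16.04 = 9.663 mol
n(H2O) = PV/RT = (0.401 × 2760) / (0.08206 × 730.15) = 18.47 mol
For 9.663 mol CH4, stoichiometry requires (1/1) × 9.663 = 9.663 mol H2O; 18.47 mol is available, so CH4 is limiting.
n(H2) = (3/1) × 9.663 = 28.99 mol
V(H2) = nRT/P = 28.99 × 0.08206 × 398.15 / 6.77 = 139.9 L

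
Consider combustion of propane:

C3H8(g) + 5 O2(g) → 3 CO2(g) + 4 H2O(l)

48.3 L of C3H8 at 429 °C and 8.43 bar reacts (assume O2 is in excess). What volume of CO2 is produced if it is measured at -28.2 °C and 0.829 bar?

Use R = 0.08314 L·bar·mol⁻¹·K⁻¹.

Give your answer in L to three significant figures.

n(C3H8) = PV/RT = (8.43 × 48.3) / (0.08314 × 702.15) = 6.975 mol
n(CO2) = (3/1) × 6.975 = 20.92 mol
V = nRT/P = 20.92 × 0.08314 × 244.95 / 0.829 = 513.9 L

514 L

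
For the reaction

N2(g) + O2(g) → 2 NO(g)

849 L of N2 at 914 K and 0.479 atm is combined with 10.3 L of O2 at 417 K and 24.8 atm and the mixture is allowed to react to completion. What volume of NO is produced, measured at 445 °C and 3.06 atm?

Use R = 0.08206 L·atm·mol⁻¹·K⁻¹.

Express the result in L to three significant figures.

n(N2) = PV/RT = (0.479 × 849) / (0.08206 × 914) = 5.422 mol
n(O2) = PV/RT = (24.8 × 10.3) / (0.08206 × 417) = 7.465 mol
For 5.422 mol N2, stoichiometry requires (1/1) × 5.422 = 5.422 mol O2; 7.465 mol is available, so N2 is limiting.
n(NO) = (2/1) × 5.422 = 10.84 mol
V(NO) = nRT/P = 10.84 × 0.08206 × 718.15 / 3.06 = 208.8 L

209 L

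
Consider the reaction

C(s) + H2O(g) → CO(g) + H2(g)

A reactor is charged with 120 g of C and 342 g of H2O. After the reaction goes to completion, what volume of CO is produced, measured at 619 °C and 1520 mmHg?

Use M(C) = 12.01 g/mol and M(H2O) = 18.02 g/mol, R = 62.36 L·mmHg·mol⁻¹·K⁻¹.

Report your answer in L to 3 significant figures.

n(C) = 120 / 12.01 = 9.992 mol
n(H2O) = 342 / 18.02 = 18.98 mol
For 9.992 mol C, stoichiometry requires (1/1) × 9.992 = 9.992 mol H2O; 18.98 mol is available, so C is limiting.
n(CO) = (1/1) × 9.992 = 9.992 mol
V(CO) = nRT/P = 9.992 × 62.36 × 892.15 / 1520 = 365.7 L

366 L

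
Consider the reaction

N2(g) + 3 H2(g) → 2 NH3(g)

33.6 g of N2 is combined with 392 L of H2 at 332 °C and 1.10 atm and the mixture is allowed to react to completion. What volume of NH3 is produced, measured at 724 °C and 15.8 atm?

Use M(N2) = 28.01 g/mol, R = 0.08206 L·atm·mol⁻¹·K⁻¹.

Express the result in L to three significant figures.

12.4 L

n(N2) = 33.6 / 28.01 = 1.200 mol
n(H2) = PV/RT = (1.10 × 392) / (0.08206 × 605.15) = 8.683 mol
For 1.200 mol N2, stoichiometry requires (3/1) × 1.200 = 3.600 mol H2; 8.683 mol is available, so N2 is limiting.
n(NH3) = (2/1) × 1.200 = 2.400 mol
V(NH3) = nRT/P = 2.400 × 0.08206 × 997.15 / 15.8 = 12.43 L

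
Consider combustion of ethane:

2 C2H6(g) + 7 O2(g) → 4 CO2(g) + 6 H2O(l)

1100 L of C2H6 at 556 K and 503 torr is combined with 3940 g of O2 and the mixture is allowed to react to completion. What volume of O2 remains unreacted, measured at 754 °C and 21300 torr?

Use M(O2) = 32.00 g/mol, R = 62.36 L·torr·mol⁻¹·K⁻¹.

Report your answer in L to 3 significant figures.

n(C2H6) = PV/RT = (503 × 1100) / (62.36 × 556) = 15.96 mol
n(O2) = 3940 / 32.00 = 123.1 mol
For 15.96 mol C2H6, stoichiometry requires (7/2) × 15.96 = 55.86 mol O2; 123.1 mol is available, so C2H6 is limiting.
n(O2) consumed = (7/2) × 15.96 = 55.86 mol; remaining = 123.1 − 55.86 = 67.24 mol
V(O2) = nRT/P = 67.24 × 62.36 × 1027.15 / 21300 = 202.2 L

202 L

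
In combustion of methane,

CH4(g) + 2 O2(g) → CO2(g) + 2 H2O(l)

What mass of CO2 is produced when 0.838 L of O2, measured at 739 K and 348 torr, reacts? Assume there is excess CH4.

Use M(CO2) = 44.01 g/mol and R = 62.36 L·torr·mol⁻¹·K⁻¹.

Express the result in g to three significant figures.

0.139 g

n(O2) = PV/RT = (348 × 0.838) / (62.36 × 739) = 0.006328 mol
n(CO2) = (1/2) × 0.006328 = 0.003164 mol
m(CO2) = 0.003164 × 44.01 = 0.1392 g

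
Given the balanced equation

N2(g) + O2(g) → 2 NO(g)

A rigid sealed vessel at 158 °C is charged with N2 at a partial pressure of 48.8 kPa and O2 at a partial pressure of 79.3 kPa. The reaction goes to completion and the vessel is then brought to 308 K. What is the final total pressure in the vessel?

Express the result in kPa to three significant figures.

91.5 kPa

With V and T fixed, P_i ∝ n_i, so the mole ratios apply directly to partial pressures at 158 °C.
P(O2) required for 48.8 kPa of N2 = (1/1) × 48.8 = 48.80 kPa; available 79.3 kPa, so N2 is limiting.
P(O2) remaining = 79.3 − (1/1) × 48.8 = 30.50 kPa
P(gaseous products) = (2)/1 × 48.8 = 97.60 kPa
P_total at 158 °C = 30.50 + 97.60 = 128.1 kPa
Scaling to 308 K: P = 128.1 × 308/431.15 = 91.51 kPa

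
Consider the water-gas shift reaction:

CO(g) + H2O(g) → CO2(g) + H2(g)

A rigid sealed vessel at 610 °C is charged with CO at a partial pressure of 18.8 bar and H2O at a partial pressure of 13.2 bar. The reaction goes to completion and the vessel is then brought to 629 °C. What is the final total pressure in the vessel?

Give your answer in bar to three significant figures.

Because the vessel is rigid and T is held at 610 °C, work the stoichiometry in partial pressures (P_i = n_iRT/V).
P(H2O) required for 18.8 bar of CO = (1/1) × 18.8 = 18.80 bar; available 13.2 bar, so H2O is limiting.
P(CO) remaining = 18.8 − (1/1) × 13.2 = 5.600 bar
P(gaseous products) = (1+1)/1 × 13.2 = 26.40 bar
P_total at 610 °C = 5.600 + 26.40 = 32.00 bar
Scaling to 629 °C: P = 32.00 × 902.15/883.15 = 32.69 bar

32.7 bar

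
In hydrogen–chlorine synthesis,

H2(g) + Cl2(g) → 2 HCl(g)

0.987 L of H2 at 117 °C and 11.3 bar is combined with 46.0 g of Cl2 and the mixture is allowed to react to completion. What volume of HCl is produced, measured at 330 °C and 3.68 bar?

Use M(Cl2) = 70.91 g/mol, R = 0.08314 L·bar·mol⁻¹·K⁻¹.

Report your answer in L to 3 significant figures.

9.37 L

n(H2) = PV/RT = (11.3 × 0.987) / (0.08314 × 390.15) = 0.3438 mol
n(Cl2) = 46.0 / 70.91 = 0.6487 mol
For 0.3438 mol H2, stoichiometry requires (1/1) × 0.3438 = 0.3438 mol Cl2; 0.6487 mol is available, so H2 is limiting.
n(HCl) = (2/1) × 0.3438 = 0.6876 mol
V(HCl) = nRT/P = 0.6876 × 0.08314 × 603.15 / 3.68 = 9.370 L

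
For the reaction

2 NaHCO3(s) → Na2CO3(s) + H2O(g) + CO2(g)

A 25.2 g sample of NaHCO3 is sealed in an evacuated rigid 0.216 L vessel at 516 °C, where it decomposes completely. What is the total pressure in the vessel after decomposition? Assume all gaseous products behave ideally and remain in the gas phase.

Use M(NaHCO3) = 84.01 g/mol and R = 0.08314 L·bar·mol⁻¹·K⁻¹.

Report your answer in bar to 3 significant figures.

n(NaHCO3) = 25.2 / 84.01 = 0.3000 mol
n(gas produced) = (2/2) × 0.3000 = 0.3000 mol
P = nRT/V = 0.3000 × 0.08314 × 789.15 / 0.216 = 91.12 bar

91.1 bar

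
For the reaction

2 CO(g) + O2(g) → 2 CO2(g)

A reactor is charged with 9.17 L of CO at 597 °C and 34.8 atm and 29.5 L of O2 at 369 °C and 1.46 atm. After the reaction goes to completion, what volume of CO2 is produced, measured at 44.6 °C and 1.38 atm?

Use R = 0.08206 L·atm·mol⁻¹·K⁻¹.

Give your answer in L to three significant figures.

30.9 L

n(CO) = PV/RT = (34.8 × 9.17) / (0.08206 × 870.15) = 4.469 mol
n(O2) = PV/RT = (1.46 × 29.5) / (0.08206 × 642.15) = 0.8173 mol
For 4.469 mol CO, stoichiometry requires (1/2) × 4.469 = 2.235 mol O2; 0.8173 mol is available, so O2 is limiting.
n(CO2) = (2/1) × 0.8173 = 1.635 mol
V(CO2) = nRT/P = 1.635 × 0.08206 × 317.75 / 1.38 = 30.89 L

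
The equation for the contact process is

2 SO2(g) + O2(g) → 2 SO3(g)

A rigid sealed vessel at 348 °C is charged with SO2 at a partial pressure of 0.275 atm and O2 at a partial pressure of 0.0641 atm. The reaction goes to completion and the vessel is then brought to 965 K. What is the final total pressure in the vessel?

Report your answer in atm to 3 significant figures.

0.427 atm

Because the vessel is rigid and T is held at 348 °C, work the stoichiometry in partial pressures (P_i = n_iRT/V).
P(O2) required for 0.275 atm of SO2 = (1/2) × 0.275 = 0.1375 atm; available 0.0641 atm, so O2 is limiting.
P(SO2) remaining = 0.275 − (2/1) × 0.0641 = 0.1468 atm
P(gaseous products) = (2)/1 × 0.0641 = 0.1282 atm
P_total at 348 °C = 0.1468 + 0.1282 = 0.2750 atm
Scaling to 965 K: P = 0.2750 × 965/621.15 = 0.4272 atm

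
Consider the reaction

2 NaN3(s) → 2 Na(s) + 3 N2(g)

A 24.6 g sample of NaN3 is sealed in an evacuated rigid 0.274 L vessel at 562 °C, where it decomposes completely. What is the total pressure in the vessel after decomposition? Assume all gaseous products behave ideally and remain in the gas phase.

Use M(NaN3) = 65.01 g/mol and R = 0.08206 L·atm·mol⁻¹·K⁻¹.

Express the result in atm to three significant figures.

n(NaN3) = 24.6 / 65.01 = 0.3784 mol
n(gas produced) = (3/2) × 0.3784 = 0.5676 mol
P = nRT/V = 0.5676 × 0.08206 × 835.15 / 0.274 = 142.0 atm

142 atm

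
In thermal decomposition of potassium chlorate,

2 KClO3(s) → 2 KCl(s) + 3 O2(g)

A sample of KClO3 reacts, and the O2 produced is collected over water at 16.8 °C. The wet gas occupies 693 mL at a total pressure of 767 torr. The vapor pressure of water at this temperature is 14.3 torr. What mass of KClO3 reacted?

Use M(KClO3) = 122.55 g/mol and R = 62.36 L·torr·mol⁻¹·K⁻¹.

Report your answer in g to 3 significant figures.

P(O2) = 767 − 14.3 = 752.7 torr
n(O2) = PV/RT = (752.7 × 0.6930) / (62.36 × 289.95) = 0.02885 mol
n(KClO3) = (2/3) × 0.02885 = 0.01923 mol
m(KClO3) = 0.01923 × 122.55 = 2.357 g

2.36 g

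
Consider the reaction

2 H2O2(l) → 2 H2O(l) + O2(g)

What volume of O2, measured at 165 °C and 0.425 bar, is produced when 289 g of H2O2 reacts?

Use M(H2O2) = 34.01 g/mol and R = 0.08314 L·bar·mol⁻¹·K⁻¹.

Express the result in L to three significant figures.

n(H2O2) = 289.0 / 34.01 = 8.498 mol
n(O2) = (1/2) × 8.498 = 4.249 mol
V = nRT/P = 4.249 × 0.08314 × 438.15 / 0.425 = 364.2 L

364 L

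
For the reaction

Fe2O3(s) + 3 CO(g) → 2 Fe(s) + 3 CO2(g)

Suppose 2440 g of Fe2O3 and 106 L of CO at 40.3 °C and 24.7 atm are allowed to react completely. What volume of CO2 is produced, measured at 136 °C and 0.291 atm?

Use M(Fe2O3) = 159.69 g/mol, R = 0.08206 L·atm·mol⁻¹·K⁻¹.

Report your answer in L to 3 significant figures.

5290 L

n(Fe2O3) = 2440 / 159.69 = 15.28 mol
n(CO) = PV/RT = (24.7 × 106) / (0.08206 × 313.45) = 101.8 mol
For 15.28 mol Fe2O3, stoichiometry requires (3/1) × 15.28 = 45.84 mol CO; 101.8 mol is available, so Fe2O3 is limiting.
n(CO2) = (3/1) × 15.28 = 45.84 mol
V(CO2) = nRT/P = 45.84 × 0.08206 × 409.15 / 0.291 = 5289 L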